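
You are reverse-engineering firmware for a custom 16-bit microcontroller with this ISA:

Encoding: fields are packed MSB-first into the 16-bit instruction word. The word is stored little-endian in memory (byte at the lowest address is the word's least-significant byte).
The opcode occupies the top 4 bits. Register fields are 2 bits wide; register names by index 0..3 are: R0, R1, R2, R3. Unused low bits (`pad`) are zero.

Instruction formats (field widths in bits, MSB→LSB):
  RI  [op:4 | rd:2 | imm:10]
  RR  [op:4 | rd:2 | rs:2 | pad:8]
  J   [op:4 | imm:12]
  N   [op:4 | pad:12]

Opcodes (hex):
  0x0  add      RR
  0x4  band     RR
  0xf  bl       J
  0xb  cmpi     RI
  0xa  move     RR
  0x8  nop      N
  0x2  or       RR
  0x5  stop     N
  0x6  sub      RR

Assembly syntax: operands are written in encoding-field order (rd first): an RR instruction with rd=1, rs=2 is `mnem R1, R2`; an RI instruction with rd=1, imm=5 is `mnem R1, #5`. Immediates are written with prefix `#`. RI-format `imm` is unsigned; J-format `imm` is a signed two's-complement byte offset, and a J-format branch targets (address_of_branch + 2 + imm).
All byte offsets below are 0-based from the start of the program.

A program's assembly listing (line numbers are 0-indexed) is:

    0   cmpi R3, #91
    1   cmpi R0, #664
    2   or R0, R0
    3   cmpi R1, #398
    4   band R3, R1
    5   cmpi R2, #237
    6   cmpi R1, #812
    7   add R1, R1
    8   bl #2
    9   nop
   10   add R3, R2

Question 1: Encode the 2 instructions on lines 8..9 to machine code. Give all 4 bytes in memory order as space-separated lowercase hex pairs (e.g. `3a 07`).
02 f0 00 80

L8: bl op=0xf:4|imm=2:12 ⇒ 0xf002 ⇒ little 02 f0
L9: nop op=0x8:4|pad=0:12 ⇒ 0x8000 ⇒ little 00 80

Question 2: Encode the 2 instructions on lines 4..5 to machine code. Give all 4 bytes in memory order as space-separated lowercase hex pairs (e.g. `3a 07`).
L4: band op=0x4:4|rd=3:2|rs=1:2|pad=0:8 ⇒ 0x4d00 ⇒ little 00 4d
L5: cmpi op=0xb:4|rd=2:2|imm=237:10 ⇒ 0xb8ed ⇒ little ed b8

00 4d ed b8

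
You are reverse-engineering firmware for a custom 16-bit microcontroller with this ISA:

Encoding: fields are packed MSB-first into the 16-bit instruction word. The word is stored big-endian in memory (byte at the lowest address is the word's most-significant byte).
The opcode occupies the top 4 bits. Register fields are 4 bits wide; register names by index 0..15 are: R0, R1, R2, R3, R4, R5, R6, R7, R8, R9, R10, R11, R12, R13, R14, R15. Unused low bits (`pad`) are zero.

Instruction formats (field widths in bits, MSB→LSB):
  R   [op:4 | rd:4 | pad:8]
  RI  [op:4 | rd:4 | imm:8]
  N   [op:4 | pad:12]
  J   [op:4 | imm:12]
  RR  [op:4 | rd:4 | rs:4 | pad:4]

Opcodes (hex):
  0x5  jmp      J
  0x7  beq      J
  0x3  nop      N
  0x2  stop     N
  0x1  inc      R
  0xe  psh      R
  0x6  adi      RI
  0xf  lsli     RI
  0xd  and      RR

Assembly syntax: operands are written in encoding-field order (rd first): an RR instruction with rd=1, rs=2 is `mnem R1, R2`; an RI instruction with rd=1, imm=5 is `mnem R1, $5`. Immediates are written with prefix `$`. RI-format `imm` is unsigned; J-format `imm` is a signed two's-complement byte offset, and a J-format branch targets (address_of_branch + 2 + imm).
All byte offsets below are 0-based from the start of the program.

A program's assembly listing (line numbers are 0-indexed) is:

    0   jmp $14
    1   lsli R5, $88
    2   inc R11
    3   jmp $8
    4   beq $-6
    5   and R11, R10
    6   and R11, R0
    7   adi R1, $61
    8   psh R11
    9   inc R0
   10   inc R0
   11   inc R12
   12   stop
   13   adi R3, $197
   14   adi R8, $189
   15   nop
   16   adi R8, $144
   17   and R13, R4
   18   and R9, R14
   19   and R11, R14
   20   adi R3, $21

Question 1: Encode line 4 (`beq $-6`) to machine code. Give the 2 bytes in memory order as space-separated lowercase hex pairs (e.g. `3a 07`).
line 4 (beq): pack op=0x7:4|imm=-6:12 = 0x7ffa; big→ 7f fa

7f fa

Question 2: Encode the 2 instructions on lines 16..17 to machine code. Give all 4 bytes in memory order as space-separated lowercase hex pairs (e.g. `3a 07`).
L16: adi op=0x6:4|rd=8:4|imm=144:8 ⇒ 0x6890 ⇒ big 68 90
L17: and op=0xd:4|rd=13:4|rs=4:4|pad=0:4 ⇒ 0xdd40 ⇒ big dd 40

68 90 dd 40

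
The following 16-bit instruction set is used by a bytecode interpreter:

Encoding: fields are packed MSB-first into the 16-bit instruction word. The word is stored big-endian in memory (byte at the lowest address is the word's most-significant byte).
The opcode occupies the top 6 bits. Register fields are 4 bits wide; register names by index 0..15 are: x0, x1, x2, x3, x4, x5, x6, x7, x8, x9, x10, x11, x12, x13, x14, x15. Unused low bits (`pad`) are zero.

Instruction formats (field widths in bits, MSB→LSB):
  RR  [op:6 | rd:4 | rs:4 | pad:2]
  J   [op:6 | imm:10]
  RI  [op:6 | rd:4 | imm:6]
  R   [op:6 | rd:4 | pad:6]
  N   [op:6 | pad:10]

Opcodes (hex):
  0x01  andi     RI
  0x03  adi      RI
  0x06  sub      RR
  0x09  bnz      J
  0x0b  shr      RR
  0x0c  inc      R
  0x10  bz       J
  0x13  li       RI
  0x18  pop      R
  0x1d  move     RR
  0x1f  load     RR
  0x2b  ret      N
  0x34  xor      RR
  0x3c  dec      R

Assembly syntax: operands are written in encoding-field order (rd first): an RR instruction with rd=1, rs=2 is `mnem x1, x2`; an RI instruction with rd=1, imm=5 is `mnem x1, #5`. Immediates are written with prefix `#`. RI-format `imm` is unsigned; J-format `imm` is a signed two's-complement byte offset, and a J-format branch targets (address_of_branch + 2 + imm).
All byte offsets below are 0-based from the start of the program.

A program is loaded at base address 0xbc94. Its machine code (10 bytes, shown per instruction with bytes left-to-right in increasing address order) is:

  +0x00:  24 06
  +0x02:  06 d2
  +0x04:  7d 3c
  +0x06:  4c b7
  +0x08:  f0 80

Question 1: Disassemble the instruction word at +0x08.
[08] f0 80 → 0xf080
  top 6b → 0x3c → dec [R]
  [9:6] rd=2 = x2

dec x2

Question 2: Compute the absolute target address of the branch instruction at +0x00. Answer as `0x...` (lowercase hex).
[00] 24 06 → 0x2406
  top 6b → 0x9 → bnz [J]
  imm: (w>>0)&0x3ff=0x6 → #6
  target = base 0xbc94 + off 0x00 + 2 + imm 6 = 0xbc9c

0xbc9c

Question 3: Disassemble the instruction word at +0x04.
load x4, x15

+0x04: 7d 3c ⇒ word 0x7d3c (big)
  op=0x7d3c>>10=0x1f ⇒ load (RR)
  rd: (w>>6)&0xf=0x4 → x4
  rs: (w>>2)&0xf=0xf → x15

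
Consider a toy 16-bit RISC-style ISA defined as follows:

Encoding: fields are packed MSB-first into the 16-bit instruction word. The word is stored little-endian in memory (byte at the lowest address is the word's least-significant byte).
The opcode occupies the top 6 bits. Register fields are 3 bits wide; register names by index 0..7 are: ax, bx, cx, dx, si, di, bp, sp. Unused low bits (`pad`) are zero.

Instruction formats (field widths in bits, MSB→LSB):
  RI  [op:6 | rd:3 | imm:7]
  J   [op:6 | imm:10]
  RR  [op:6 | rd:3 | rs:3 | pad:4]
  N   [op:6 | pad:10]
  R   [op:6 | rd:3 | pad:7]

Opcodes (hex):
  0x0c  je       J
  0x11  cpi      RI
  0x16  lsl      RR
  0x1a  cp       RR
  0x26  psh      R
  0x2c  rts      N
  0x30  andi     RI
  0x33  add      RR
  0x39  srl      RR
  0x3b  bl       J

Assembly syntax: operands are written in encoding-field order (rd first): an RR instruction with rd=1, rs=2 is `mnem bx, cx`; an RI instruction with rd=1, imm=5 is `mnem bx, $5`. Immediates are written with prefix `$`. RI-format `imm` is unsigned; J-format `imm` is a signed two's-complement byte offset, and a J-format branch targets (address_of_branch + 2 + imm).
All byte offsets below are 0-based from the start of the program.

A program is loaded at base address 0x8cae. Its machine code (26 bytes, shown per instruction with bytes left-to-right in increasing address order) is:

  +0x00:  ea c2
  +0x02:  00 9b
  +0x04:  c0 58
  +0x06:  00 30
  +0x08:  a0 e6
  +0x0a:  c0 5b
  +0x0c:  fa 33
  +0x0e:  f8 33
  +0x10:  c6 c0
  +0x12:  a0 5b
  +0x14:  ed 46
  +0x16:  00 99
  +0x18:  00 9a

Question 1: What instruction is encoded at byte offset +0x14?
cpi di, $109

[14] ed 46 → 0x46ed
  op=0x46ed>>10=0x11 ⇒ cpi (RI)
  [9:7] rd=5 = di
  [6:0] imm=109 = $109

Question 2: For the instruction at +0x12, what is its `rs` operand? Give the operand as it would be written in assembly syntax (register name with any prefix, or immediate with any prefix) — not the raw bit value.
cx

[12] a0 5b → 0x5ba0
  top 6b → 0x16 → lsl [RR]
  rd@[9:7]=0x7 ⇒ sp
  rs@[6:4]=0x2 ⇒ cx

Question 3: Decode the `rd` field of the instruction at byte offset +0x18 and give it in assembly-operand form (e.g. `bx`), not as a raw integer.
+0x18: 00 9a ⇒ word 0x9a00 (little)
  top 6b → 0x26 → psh [R]
  [9:7] rd=4 = si

si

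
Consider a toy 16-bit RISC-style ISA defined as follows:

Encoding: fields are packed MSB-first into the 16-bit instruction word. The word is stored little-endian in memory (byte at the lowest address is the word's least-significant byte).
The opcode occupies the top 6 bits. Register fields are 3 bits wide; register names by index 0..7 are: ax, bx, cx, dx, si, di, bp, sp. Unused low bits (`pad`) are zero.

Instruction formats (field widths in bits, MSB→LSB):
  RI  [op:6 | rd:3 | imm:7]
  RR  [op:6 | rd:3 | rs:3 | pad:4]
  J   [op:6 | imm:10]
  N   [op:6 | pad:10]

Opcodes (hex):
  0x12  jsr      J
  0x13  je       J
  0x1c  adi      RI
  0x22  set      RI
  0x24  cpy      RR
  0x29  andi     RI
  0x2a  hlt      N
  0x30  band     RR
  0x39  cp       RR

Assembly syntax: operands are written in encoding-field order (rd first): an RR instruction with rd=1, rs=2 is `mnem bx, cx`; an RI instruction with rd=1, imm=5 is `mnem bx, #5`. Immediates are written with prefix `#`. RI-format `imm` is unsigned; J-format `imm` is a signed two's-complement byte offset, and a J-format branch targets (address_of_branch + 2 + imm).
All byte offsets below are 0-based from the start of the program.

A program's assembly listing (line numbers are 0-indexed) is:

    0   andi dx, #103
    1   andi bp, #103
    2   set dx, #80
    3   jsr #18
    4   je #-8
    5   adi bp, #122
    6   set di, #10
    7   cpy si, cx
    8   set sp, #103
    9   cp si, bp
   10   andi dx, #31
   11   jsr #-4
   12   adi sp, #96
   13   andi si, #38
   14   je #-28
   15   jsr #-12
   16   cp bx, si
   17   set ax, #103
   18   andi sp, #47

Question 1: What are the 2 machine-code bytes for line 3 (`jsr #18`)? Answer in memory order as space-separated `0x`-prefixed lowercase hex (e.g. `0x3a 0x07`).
L3: jsr op=0x12:6|imm=18:10 ⇒ 0x4812 ⇒ little 12 48

0x12 0x48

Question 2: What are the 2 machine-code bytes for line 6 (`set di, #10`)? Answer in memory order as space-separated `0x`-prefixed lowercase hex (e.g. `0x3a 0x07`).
0x8a 0x8a

6. set fields op=0x22:6|rd=5:3|imm=10:7 → word 8a8ah → 8a 8a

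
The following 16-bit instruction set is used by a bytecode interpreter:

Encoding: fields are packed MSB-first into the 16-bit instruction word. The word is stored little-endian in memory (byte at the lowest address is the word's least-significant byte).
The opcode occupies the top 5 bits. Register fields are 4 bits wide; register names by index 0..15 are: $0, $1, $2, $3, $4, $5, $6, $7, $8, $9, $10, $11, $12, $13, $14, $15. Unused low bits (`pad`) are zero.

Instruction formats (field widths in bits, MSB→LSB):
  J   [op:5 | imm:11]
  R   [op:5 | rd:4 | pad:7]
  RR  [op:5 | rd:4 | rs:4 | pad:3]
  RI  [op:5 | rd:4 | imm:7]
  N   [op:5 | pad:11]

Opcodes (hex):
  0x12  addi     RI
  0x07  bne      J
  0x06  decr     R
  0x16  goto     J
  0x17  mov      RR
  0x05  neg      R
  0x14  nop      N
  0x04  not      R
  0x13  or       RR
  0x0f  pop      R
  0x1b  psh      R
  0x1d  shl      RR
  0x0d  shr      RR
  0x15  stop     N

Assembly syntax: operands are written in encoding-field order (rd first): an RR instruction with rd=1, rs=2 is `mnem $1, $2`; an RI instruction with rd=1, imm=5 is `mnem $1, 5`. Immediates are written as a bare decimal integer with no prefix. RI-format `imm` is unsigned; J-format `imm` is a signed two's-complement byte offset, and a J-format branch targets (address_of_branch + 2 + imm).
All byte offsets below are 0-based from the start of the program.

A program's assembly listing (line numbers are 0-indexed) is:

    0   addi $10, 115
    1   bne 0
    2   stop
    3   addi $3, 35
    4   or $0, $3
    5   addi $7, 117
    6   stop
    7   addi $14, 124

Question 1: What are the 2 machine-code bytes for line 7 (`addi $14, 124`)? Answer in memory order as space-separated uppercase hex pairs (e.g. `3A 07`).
7C 97

7. addi fields op=0x12:5|rd=14:4|imm=124:7 → word 977ch → 7c 97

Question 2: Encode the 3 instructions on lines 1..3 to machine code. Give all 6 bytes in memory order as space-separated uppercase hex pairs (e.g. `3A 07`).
00 38 00 A8 A3 91

1. bne fields op=0x7:5|imm=0:11 → word 3800h → 00 38
2. stop fields op=0x15:5|pad=0:11 → word a800h → 00 a8
3. addi fields op=0x12:5|rd=3:4|imm=35:7 → word 91a3h → a3 91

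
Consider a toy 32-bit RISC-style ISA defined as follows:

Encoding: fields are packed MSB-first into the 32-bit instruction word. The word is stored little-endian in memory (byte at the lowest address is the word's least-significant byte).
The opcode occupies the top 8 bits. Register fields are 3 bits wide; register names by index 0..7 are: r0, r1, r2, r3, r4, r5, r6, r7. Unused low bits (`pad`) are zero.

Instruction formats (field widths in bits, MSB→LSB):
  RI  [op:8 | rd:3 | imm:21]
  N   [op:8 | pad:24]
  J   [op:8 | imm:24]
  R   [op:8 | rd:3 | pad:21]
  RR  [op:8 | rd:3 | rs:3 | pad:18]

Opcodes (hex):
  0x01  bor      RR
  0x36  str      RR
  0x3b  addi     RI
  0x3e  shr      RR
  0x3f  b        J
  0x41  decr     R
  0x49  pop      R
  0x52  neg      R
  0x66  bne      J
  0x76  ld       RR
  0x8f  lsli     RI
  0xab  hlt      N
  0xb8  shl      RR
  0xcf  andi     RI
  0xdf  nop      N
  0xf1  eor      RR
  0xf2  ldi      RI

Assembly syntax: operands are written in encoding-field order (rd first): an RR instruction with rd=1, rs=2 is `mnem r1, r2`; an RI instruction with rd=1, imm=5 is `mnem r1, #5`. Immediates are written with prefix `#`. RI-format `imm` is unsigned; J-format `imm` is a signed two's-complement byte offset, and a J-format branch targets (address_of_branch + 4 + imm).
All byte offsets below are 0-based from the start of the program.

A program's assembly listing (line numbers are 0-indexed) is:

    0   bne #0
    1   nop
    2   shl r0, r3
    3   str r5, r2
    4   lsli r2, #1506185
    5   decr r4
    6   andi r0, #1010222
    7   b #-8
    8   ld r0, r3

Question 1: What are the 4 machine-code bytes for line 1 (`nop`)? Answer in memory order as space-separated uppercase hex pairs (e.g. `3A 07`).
L1: nop op=0xdf:8|pad=0:24 ⇒ 0xdf000000 ⇒ little 00 00 00 df

00 00 00 DF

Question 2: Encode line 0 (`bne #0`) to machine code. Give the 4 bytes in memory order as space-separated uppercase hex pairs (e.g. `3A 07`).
line 0 (bne): pack op=0x66:8|imm=0:24 = 0x66000000; little→ 00 00 00 66

00 00 00 66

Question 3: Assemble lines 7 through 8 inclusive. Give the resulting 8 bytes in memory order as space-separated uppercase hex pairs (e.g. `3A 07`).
line 7 (b): pack op=0x3f:8|imm=-8:24 = 0x3ffffff8; little→ f8 ff ff 3f
line 8 (ld): pack op=0x76:8|rd=0:3|rs=3:3|pad=0:18 = 0x760c0000; little→ 00 00 0c 76

F8 FF FF 3F 00 00 0C 76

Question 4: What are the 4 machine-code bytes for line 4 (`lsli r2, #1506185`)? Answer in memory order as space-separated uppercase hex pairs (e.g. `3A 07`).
89 FB 56 8F

line 4 (lsli): pack op=0x8f:8|rd=2:3|imm=1506185:21 = 0x8f56fb89; little→ 89 fb 56 8f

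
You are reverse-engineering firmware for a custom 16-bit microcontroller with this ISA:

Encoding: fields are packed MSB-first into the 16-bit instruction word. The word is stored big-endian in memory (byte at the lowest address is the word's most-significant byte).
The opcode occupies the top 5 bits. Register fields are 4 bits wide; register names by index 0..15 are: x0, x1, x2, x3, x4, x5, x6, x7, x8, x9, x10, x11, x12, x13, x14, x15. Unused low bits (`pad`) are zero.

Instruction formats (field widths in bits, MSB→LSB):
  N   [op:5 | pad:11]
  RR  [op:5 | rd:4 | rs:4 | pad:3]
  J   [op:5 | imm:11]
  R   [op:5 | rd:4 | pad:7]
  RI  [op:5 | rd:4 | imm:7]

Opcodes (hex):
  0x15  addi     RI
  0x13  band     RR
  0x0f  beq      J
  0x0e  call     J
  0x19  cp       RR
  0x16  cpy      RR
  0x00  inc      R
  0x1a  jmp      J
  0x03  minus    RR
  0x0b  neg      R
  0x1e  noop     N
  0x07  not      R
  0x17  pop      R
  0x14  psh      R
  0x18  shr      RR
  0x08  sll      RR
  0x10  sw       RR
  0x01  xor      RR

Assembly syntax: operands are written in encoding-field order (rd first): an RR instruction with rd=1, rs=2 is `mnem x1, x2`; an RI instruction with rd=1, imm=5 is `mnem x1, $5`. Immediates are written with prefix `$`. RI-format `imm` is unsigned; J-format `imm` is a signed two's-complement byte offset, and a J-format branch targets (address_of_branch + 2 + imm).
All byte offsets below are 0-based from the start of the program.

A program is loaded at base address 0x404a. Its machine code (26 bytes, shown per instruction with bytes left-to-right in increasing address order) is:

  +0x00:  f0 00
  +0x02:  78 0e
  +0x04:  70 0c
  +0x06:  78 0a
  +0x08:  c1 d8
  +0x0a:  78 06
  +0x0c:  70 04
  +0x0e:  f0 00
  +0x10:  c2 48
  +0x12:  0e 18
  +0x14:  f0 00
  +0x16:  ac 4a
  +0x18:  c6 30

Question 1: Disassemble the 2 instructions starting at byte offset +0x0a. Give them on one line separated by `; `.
[0a] 78 06 → 0x7806
  opcode bits[15:11]=0xf: beq/J
  imm: (w>>0)&0x7ff=0x6 → $6
[0c] 70 04 → 0x7004
  opcode bits[15:11]=0xe: call/J
  imm: (w>>0)&0x7ff=0x4 → $4

beq $6; call $4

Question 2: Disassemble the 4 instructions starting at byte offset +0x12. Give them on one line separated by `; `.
+0x12: 0e 18 ⇒ word 0x0e18 (big)
  op=0x0e18>>11=0x1 ⇒ xor (RR)
  [10:7] rd=12 = x12
  [6:3] rs=3 = x3
+0x14: f0 00 ⇒ word 0xf000 (big)
  op=0xf000>>11=0x1e ⇒ noop (N)
+0x16: ac 4a ⇒ word 0xac4a (big)
  op=0xac4a>>11=0x15 ⇒ addi (RI)
  [10:7] rd=8 = x8
  [6:0] imm=74 = $74
+0x18: c6 30 ⇒ word 0xc630 (big)
  op=0xc630>>11=0x18 ⇒ shr (RR)
  [10:7] rd=12 = x12
  [6:3] rs=6 = x6

xor x12, x3; noop; addi x8, $74; shr x12, x6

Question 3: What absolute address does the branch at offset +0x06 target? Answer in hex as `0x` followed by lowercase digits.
+0x06: 78 0a ⇒ word 0x780a (big)
  top 5b → 0xf → beq [J]
  imm: (w>>0)&0x7ff=0xa → $10
  target = base 0x404a + off 0x06 + 2 + imm 10 = 0x405c

0x405c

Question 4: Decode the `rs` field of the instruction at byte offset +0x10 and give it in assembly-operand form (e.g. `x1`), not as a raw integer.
+0x10: c2 48 ⇒ word 0xc248 (big)
  op=0xc248>>11=0x18 ⇒ shr (RR)
  rd: (w>>7)&0xf=0x4 → x4
  rs: (w>>3)&0xf=0x9 → x9

x9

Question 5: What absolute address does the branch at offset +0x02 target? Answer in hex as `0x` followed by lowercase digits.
0x405c

@+02  big-endian(78 0e) = 0x780e
  opcode bits[15:11]=0xf: beq/J
  imm: (w>>0)&0x7ff=0xe → $14
  target = base 0x404a + off 0x02 + 2 + imm 14 = 0x405c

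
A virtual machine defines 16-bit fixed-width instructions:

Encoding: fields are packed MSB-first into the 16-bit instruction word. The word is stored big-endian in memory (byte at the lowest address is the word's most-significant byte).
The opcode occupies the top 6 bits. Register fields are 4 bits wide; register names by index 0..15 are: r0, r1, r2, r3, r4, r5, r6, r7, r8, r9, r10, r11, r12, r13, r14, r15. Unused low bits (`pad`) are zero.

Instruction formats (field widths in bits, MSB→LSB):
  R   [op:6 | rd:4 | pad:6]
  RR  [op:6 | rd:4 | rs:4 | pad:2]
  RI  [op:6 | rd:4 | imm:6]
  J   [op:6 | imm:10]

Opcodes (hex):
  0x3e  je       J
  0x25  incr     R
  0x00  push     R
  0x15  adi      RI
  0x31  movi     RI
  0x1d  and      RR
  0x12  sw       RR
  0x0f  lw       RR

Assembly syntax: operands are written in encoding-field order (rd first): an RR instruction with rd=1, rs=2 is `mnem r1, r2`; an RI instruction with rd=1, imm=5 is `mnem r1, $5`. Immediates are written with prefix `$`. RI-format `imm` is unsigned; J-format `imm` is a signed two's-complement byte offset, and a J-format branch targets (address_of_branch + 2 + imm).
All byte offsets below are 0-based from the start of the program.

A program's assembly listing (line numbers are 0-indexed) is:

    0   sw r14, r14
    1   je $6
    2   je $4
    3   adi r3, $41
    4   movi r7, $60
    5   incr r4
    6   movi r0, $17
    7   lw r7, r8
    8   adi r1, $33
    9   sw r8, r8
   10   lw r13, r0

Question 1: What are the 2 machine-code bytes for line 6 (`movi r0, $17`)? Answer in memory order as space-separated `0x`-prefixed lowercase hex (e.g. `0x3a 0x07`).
0xc4 0x11

L6: movi op=0x31:6|rd=0:4|imm=17:6 ⇒ 0xc411 ⇒ big c4 11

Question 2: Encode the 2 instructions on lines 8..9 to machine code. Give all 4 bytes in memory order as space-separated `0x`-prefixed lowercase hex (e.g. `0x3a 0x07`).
line 8 (adi): pack op=0x15:6|rd=1:4|imm=33:6 = 0x5461; big→ 54 61
line 9 (sw): pack op=0x12:6|rd=8:4|rs=8:4|pad=0:2 = 0x4a20; big→ 4a 20

0x54 0x61 0x4a 0x20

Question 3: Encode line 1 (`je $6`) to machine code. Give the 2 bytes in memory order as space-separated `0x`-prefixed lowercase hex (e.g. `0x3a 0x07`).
0xf8 0x06

L1: je op=0x3e:6|imm=6:10 ⇒ 0xf806 ⇒ big f8 06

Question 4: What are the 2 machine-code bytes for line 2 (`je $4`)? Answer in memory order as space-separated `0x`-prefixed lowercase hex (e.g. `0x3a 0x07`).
2. je fields op=0x3e:6|imm=4:10 → word f804h → f8 04

0xf8 0x04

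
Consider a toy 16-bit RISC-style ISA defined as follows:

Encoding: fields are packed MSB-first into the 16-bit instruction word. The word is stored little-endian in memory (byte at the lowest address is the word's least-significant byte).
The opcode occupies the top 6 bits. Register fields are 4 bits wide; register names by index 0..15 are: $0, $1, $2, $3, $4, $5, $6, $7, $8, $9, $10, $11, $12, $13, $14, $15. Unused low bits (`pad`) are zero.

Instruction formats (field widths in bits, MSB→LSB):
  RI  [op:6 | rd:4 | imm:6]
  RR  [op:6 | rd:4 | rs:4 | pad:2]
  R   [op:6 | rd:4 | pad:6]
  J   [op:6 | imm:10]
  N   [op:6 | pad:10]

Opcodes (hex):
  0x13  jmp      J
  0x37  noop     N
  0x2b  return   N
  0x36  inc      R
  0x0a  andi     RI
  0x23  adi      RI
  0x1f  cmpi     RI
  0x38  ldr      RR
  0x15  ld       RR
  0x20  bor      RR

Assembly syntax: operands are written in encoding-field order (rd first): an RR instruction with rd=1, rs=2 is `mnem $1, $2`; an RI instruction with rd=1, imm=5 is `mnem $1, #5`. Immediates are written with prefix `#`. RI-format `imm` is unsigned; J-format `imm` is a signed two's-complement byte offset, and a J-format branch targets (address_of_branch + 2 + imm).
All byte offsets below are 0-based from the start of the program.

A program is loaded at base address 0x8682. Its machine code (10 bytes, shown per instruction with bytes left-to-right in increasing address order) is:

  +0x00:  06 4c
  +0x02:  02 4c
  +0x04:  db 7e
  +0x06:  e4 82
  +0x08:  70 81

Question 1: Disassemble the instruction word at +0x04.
cmpi $11, #27

+0x04: db 7e ⇒ word 0x7edb (little)
  top 6b → 0x1f → cmpi [RI]
  rd: (w>>6)&0xf=0xb → $11
  imm: (w>>0)&0x3f=0x1b → #27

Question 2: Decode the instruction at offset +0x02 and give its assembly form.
[02] 02 4c → 0x4c02
  top 6b → 0x13 → jmp [J]
  imm@[9:0]=0x2 ⇒ #2

jmp #2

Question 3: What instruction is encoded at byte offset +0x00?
jmp #6

@+00  little-endian(06 4c) = 0x4c06
  opcode bits[15:10]=0x13: jmp/J
  imm@[9:0]=0x6 ⇒ #6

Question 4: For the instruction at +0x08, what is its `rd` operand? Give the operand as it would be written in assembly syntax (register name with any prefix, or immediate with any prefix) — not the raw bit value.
$5

+0x08: 70 81 ⇒ word 0x8170 (little)
  op=0x8170>>10=0x20 ⇒ bor (RR)
  rd@[9:6]=0x5 ⇒ $5
  rs@[5:2]=0xc ⇒ $12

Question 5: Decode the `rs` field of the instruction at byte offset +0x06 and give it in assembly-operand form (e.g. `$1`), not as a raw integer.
$9

off 0x06: read e4 82 as little → 0x82e4
  top 6b → 0x20 → bor [RR]
  rd@[9:6]=0xb ⇒ $11
  rs@[5:2]=0x9 ⇒ $9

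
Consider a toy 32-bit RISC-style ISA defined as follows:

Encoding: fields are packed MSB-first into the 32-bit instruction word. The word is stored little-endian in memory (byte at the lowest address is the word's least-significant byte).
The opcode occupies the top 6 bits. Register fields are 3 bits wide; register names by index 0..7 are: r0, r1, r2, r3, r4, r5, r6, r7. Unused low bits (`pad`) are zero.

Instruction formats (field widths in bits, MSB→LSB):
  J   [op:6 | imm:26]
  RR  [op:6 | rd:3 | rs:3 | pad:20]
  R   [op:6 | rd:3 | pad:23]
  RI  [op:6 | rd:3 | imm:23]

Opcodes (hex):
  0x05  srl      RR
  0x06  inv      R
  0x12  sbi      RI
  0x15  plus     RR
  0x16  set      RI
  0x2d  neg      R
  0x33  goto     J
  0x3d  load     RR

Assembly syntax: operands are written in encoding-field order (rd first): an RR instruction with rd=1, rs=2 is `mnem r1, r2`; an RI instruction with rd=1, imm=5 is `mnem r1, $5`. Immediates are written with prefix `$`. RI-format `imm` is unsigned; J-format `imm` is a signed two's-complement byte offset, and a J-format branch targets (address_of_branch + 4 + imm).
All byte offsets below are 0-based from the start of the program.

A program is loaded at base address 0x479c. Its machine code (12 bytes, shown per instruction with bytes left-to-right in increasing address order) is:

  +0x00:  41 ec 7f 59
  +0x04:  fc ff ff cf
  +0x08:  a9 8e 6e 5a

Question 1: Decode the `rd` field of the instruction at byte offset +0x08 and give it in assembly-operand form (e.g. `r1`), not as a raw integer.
r4

+0x08: a9 8e 6e 5a ⇒ word 0x5a6e8ea9 (little)
  top 6b → 0x16 → set [RI]
  rd@[25:23]=0x4 ⇒ r4
  imm@[22:0]=0x6e8ea9 ⇒ $7245481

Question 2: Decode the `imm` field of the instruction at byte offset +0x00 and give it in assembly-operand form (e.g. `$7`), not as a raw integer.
$8383553

+0x00: 41 ec 7f 59 ⇒ word 0x597fec41 (little)
  op=0x597fec41>>26=0x16 ⇒ set (RI)
  rd@[25:23]=0x2 ⇒ r2
  imm@[22:0]=0x7fec41 ⇒ $8383553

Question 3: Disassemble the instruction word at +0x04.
+0x04: fc ff ff cf ⇒ word 0xcffffffc (little)
  opcode bits[31:26]=0x33: goto/J
  [25:0] imm=67108860 (s26→-4) = $-4

goto $-4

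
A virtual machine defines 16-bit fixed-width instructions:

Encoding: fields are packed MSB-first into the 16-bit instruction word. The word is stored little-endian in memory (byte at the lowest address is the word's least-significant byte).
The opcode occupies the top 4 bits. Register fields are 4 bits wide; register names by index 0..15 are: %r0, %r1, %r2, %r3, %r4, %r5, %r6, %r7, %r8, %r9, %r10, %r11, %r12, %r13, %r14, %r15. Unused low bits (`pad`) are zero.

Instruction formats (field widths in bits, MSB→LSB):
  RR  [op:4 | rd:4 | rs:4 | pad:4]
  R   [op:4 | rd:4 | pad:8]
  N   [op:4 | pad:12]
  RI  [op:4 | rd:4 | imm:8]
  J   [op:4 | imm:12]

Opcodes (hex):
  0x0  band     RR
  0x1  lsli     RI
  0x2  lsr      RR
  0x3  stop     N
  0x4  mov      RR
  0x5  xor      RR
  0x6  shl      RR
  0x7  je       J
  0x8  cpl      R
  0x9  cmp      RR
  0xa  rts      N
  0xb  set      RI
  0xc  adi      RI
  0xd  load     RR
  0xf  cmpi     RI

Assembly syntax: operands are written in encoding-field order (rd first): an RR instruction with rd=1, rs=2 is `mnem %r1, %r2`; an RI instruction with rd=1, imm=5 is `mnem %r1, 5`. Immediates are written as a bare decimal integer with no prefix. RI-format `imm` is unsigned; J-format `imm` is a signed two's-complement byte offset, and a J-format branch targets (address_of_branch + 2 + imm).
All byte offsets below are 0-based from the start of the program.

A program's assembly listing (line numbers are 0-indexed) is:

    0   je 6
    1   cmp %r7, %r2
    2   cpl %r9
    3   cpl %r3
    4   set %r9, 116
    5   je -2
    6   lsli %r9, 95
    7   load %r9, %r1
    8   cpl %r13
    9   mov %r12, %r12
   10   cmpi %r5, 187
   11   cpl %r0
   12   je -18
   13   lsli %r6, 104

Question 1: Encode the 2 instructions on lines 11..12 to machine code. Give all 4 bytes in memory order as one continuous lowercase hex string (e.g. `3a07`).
0080ee7f

11. cpl fields op=0x8:4|rd=0:4|pad=0:8 → word 8000h → 00 80
12. je fields op=0x7:4|imm=-18:12 → word 7feeh → ee 7f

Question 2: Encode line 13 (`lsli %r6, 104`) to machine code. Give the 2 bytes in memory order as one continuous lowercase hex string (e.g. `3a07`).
line 13 (lsli): pack op=0x1:4|rd=6:4|imm=104:8 = 0x1668; little→ 68 16

6816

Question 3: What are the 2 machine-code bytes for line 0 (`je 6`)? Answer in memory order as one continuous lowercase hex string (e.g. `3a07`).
0. je fields op=0x7:4|imm=6:12 → word 7006h → 06 70

0670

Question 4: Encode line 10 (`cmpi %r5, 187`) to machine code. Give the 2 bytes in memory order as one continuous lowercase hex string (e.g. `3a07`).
10. cmpi fields op=0xf:4|rd=5:4|imm=187:8 → word f5bbh → bb f5

bbf5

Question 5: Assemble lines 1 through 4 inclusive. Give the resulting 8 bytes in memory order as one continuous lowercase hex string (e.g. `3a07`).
20970089008374b9

1. cmp fields op=0x9:4|rd=7:4|rs=2:4|pad=0:4 → word 9720h → 20 97
2. cpl fields op=0x8:4|rd=9:4|pad=0:8 → word 8900h → 00 89
3. cpl fields op=0x8:4|rd=3:4|pad=0:8 → word 8300h → 00 83
4. set fields op=0xb:4|rd=9:4|imm=116:8 → word b974h → 74 b9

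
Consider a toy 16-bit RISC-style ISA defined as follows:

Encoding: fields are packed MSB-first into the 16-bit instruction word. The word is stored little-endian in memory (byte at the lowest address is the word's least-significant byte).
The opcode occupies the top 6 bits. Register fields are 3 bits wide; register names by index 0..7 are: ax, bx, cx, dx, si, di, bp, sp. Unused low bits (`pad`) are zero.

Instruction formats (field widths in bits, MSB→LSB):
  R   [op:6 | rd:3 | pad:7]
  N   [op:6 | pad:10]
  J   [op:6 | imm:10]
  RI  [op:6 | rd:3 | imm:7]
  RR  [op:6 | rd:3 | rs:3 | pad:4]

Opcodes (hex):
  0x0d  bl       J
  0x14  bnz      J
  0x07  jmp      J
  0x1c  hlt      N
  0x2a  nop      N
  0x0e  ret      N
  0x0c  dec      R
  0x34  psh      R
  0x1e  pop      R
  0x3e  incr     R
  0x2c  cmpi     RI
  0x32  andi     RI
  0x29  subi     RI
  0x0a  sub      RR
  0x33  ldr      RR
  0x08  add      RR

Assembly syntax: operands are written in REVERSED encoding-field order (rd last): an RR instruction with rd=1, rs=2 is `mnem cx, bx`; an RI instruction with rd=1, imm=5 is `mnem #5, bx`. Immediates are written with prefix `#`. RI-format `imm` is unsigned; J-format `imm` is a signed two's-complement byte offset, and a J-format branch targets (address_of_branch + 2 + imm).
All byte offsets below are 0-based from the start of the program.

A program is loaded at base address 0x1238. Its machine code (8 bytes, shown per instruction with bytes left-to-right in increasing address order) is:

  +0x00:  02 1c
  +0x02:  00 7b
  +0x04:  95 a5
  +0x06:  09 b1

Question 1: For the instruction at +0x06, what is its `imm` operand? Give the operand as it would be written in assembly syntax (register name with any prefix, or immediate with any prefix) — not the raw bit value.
+0x06: 09 b1 ⇒ word 0xb109 (little)
  opcode bits[15:10]=0x2c: cmpi/RI
  rd: (w>>7)&0x7=0x2 → cx
  imm: (w>>0)&0x7f=0x9 → #9

#9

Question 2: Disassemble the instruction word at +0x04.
[04] 95 a5 → 0xa595
  opcode bits[15:10]=0x29: subi/RI
  rd@[9:7]=0x3 ⇒ dx
  imm@[6:0]=0x15 ⇒ #21

subi #21, dx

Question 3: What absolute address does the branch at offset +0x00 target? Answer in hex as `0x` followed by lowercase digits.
0x123c

+0x00: 02 1c ⇒ word 0x1c02 (little)
  top 6b → 0x7 → jmp [J]
  [9:0] imm=2 = #2
  target = base 0x1238 + off 0x00 + 2 + imm 2 = 0x123c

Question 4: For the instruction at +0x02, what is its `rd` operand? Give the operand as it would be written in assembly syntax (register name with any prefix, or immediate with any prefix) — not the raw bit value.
bp

off 0x02: read 00 7b as little → 0x7b00
  top 6b → 0x1e → pop [R]
  rd@[9:7]=0x6 ⇒ bp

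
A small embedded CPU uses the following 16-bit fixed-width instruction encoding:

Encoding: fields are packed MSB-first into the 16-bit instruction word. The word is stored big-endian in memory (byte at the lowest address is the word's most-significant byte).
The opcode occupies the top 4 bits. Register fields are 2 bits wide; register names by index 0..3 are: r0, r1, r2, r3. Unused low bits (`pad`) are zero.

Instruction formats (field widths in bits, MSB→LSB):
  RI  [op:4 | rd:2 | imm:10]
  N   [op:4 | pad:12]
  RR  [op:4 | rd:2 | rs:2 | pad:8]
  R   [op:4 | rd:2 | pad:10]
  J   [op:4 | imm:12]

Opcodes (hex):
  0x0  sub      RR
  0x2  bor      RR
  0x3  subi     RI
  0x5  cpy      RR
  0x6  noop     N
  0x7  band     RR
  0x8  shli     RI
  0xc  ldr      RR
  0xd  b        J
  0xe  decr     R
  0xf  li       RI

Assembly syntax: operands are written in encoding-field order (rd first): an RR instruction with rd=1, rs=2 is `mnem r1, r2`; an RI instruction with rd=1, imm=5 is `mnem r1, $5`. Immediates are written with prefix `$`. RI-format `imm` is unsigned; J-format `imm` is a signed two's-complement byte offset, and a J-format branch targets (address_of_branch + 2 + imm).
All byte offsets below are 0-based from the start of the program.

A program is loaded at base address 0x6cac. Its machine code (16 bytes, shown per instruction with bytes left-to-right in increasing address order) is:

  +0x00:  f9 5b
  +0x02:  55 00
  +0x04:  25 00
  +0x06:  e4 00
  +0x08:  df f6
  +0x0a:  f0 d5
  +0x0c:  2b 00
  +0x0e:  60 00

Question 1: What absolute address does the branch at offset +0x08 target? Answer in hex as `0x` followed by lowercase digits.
@+08  big-endian(df f6) = 0xdff6
  opcode bits[15:12]=0xd: b/J
  imm@[11:0]=0xff6 (s12→-10) ⇒ $-10
  target = base 0x6cac + off 0x08 + 2 + imm -10 = 0x6cac

0x6cac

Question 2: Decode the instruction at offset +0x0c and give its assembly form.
bor r2, r3

@+0c  big-endian(2b 00) = 0x2b00
  opcode bits[15:12]=0x2: bor/RR
  rd@[11:10]=0x2 ⇒ r2
  rs@[9:8]=0x3 ⇒ r3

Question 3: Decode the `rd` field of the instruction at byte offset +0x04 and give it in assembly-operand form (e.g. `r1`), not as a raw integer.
r1

[04] 25 00 → 0x2500
  top 4b → 0x2 → bor [RR]
  rd@[11:10]=0x1 ⇒ r1
  rs@[9:8]=0x1 ⇒ r1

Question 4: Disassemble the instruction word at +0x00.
li r2, $347

+0x00: f9 5b ⇒ word 0xf95b (big)
  op=0xf95b>>12=0xf ⇒ li (RI)
  [11:10] rd=2 = r2
  [9:0] imm=347 = $347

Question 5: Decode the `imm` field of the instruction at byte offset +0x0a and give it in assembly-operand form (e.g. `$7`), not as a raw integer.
$213

[0a] f0 d5 → 0xf0d5
  op=0xf0d5>>12=0xf ⇒ li (RI)
  rd: (w>>10)&0x3=0x0 → r0
  imm: (w>>0)&0x3ff=0xd5 → $213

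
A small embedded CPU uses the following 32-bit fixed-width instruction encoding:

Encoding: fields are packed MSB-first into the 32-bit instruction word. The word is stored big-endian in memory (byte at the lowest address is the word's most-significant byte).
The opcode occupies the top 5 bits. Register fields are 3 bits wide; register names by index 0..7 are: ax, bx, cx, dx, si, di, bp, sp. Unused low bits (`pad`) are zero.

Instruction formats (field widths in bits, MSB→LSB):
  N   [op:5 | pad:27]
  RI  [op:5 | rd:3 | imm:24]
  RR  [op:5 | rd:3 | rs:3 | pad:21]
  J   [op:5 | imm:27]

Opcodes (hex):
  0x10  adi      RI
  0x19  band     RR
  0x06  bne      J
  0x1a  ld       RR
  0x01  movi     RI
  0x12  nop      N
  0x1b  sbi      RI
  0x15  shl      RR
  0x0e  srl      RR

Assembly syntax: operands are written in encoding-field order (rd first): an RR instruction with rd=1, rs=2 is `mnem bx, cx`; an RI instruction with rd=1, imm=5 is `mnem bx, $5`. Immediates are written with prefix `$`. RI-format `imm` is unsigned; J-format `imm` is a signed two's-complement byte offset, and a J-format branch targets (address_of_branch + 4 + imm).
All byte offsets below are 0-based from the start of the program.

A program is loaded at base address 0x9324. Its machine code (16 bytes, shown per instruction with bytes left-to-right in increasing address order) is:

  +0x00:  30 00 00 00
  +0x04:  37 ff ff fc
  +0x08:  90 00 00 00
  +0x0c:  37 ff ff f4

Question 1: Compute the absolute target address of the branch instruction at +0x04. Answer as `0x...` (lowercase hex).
0x9328

off 0x04: read 37 ff ff fc as big → 0x37fffffc
  top 5b → 0x6 → bne [J]
  imm: (w>>0)&0x7ffffff=0x7fffffc (s27→-4) → $-4
  target = base 0x9324 + off 0x04 + 4 + imm -4 = 0x9328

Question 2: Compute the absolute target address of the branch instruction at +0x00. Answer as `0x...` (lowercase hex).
off 0x00: read 30 00 00 00 as big → 0x30000000
  top 5b → 0x6 → bne [J]
  [26:0] imm=0 = $0
  target = base 0x9324 + off 0x00 + 4 + imm 0 = 0x9328

0x9328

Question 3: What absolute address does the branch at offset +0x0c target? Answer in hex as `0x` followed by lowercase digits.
+0x0c: 37 ff ff f4 ⇒ word 0x37fffff4 (big)
  op=0x37fffff4>>27=0x6 ⇒ bne (J)
  [26:0] imm=134217716 (s27→-12) = $-12
  target = base 0x9324 + off 0x0c + 4 + imm -12 = 0x9328

0x9328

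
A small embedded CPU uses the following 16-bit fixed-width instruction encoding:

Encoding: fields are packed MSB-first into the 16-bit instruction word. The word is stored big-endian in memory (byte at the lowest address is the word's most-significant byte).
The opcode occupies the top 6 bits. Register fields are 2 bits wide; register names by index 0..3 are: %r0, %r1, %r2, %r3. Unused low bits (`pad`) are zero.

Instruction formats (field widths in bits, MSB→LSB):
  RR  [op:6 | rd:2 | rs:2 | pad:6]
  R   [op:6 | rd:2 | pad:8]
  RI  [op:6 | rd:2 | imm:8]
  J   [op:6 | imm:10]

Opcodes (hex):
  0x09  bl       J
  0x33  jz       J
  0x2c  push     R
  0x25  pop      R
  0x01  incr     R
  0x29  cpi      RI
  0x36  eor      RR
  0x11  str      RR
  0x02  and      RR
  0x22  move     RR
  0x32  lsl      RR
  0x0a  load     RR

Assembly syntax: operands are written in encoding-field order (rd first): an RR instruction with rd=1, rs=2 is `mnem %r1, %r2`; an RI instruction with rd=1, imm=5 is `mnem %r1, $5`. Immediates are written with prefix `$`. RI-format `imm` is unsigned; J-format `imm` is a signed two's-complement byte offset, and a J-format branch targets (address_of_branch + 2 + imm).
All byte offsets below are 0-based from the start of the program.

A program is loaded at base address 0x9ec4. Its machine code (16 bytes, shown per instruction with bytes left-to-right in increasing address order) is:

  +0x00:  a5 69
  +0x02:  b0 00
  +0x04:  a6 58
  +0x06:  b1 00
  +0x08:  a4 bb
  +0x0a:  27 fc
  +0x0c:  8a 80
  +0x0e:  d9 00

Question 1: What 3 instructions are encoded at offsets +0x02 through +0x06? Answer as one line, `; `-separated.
push %r0; cpi %r2, $88; push %r1

off 0x02: read b0 00 as big → 0xb000
  op=0xb000>>10=0x2c ⇒ push (R)
  [9:8] rd=0 = %r0
off 0x04: read a6 58 as big → 0xa658
  op=0xa658>>10=0x29 ⇒ cpi (RI)
  [9:8] rd=2 = %r2
  [7:0] imm=88 = $88
off 0x06: read b1 00 as big → 0xb100
  op=0xb100>>10=0x2c ⇒ push (R)
  [9:8] rd=1 = %r1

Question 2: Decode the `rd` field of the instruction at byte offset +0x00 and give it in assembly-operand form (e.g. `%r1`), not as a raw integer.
+0x00: a5 69 ⇒ word 0xa569 (big)
  top 6b → 0x29 → cpi [RI]
  rd@[9:8]=0x1 ⇒ %r1
  imm@[7:0]=0x69 ⇒ $105

%r1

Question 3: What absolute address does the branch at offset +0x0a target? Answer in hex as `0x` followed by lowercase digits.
0x9ecc

+0x0a: 27 fc ⇒ word 0x27fc (big)
  opcode bits[15:10]=0x9: bl/J
  [9:0] imm=1020 (s10→-4) = $-4
  target = base 0x9ec4 + off 0x0a + 2 + imm -4 = 0x9ecc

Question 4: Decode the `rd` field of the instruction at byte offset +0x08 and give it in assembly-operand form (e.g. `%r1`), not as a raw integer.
@+08  big-endian(a4 bb) = 0xa4bb
  op=0xa4bb>>10=0x29 ⇒ cpi (RI)
  rd@[9:8]=0x0 ⇒ %r0
  imm@[7:0]=0xbb ⇒ $187

%r0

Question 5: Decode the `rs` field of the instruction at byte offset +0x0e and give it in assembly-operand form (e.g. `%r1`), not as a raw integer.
@+0e  big-endian(d9 00) = 0xd900
  top 6b → 0x36 → eor [RR]
  rd@[9:8]=0x1 ⇒ %r1
  rs@[7:6]=0x0 ⇒ %r0

%r0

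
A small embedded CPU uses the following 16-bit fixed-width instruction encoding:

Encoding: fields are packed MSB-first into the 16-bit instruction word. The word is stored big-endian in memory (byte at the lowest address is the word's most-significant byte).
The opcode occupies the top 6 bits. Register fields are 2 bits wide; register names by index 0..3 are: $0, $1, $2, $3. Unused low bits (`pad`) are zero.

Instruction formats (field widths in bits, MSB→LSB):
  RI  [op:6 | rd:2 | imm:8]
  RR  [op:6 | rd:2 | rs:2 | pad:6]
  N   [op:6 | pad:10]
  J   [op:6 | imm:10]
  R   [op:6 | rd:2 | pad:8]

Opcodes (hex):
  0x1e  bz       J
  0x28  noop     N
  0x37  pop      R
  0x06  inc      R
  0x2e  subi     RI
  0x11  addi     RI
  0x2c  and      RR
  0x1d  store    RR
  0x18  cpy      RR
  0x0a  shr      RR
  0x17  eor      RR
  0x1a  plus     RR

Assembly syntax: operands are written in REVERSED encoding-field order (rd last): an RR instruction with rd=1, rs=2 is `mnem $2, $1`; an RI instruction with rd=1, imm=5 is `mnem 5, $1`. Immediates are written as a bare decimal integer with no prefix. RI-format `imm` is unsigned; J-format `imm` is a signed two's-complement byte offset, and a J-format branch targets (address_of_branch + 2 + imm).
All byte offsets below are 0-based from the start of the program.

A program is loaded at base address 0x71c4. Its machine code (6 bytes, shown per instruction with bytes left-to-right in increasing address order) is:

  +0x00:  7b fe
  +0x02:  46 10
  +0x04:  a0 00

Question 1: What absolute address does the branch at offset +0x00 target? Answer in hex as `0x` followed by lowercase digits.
0x71c4

off 0x00: read 7b fe as big → 0x7bfe
  op=0x7bfe>>10=0x1e ⇒ bz (J)
  imm: (w>>0)&0x3ff=0x3fe (s10→-2) → -2
  target = base 0x71c4 + off 0x00 + 2 + imm -2 = 0x71c4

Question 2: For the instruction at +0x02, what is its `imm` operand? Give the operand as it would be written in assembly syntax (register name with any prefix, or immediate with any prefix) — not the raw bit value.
16

[02] 46 10 → 0x4610
  opcode bits[15:10]=0x11: addi/RI
  rd: (w>>8)&0x3=0x2 → $2
  imm: (w>>0)&0xff=0x10 → 16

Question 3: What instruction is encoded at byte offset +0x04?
off 0x04: read a0 00 as big → 0xa000
  top 6b → 0x28 → noop [N]

noop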